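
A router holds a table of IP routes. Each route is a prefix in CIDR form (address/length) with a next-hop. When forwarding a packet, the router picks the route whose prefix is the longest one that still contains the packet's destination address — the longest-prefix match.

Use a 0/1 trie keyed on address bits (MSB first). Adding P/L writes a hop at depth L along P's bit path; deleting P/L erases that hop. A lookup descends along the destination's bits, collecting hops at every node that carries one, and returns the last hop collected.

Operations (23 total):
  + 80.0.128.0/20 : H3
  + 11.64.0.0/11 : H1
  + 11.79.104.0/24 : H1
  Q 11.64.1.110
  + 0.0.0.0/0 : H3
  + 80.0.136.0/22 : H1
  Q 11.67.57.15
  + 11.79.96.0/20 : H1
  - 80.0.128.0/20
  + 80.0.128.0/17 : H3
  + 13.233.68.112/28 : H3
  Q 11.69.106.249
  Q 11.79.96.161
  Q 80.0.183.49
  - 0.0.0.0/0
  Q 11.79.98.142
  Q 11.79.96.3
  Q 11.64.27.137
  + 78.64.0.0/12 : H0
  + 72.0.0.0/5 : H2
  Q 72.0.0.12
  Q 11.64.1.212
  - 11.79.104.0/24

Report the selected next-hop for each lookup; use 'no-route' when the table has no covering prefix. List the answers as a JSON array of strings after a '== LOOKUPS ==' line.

Apply in order:
  add 80.0.128.0/20 -> H3 at depth 20
  add 11.64.0.0/11 -> H1 at depth 11
  add 11.79.104.0/24 -> H1 at depth 24
  Q 11.64.1.110: descend 000010110100 ; hops seen [H1] ; pick H1
  add 0.0.0.0/0 -> H3 at depth 0
  add 80.0.136.0/22 -> H1 at depth 22
  Q 11.67.57.15: descend 000010110100 ; hops seen [H3,H1] ; pick H1
  add 11.79.96.0/20 -> H1 at depth 20
  del 80.0.128.0/20 (clear depth 20)
  add 80.0.128.0/17 -> H3 at depth 17
  add 13.233.68.112/28 -> H3 at depth 28
  Q 11.69.106.249: descend 000010110100 ; hops seen [H3,H1] ; pick H1
  Q 11.79.96.161: descend 00001011010011110110 ; hops seen [H3,H1,H1] ; pick H1
  Q 80.0.183.49: descend 010100000000000010 ; hops seen [H3,H3] ; pick H3
  del 0.0.0.0/0 (clear depth 0)
  Q 11.79.98.142: descend 00001011010011110110 ; hops seen [H1,H1] ; pick H1
  Q 11.79.96.3: descend 00001011010011110110 ; hops seen [H1,H1] ; pick H1
  Q 11.64.27.137: descend 000010110100 ; hops seen [H1] ; pick H1
  add 78.64.0.0/12 -> H0 at depth 12
  add 72.0.0.0/5 -> H2 at depth 5
  Q 72.0.0.12: descend 01001 ; hops seen [H2] ; pick H2
  Q 11.64.1.212: descend 000010110100 ; hops seen [H1] ; pick H1
  del 11.79.104.0/24 (clear depth 24)

== LOOKUPS ==
["H1","H1","H1","H1","H3","H1","H1","H1","H2","H1"]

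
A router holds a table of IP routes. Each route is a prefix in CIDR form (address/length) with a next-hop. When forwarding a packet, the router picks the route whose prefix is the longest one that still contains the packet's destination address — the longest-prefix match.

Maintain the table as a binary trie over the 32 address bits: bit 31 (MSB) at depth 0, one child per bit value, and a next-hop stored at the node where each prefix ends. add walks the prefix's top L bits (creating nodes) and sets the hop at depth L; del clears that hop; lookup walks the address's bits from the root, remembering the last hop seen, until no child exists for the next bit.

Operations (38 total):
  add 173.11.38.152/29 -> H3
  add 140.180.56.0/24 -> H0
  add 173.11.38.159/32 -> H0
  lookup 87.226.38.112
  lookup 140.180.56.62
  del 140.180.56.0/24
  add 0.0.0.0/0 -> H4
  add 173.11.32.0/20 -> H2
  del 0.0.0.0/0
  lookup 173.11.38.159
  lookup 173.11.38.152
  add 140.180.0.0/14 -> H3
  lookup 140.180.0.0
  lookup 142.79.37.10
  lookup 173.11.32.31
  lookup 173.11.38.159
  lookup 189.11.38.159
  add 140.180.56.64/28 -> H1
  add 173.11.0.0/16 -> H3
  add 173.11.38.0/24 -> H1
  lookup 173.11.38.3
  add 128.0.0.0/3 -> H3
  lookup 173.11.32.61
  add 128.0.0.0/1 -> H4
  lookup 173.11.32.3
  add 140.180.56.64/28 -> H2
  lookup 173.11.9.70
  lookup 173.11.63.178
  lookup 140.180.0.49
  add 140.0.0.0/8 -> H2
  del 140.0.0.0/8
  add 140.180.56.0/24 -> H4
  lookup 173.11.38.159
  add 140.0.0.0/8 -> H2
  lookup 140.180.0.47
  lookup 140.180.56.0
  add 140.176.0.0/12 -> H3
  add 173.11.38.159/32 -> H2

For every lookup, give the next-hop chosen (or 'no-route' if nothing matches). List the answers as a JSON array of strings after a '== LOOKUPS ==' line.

Apply in order:
  + 173.11.38.152/29 (H3) depth=29
  + 140.180.56.0/24 (H0) depth=24
  + 173.11.38.159/32 (H0) depth=32
  Q 87.226.38.112: descend ε ; hops seen [∅] ; pick no-route
  Q 140.180.56.62: descend 100011001011010000111000 ; hops seen [H0] ; pick H0
  - 140.180.56.0/24 clear@24
  + 0.0.0.0/0 (H4) depth=0
  + 173.11.32.0/20 (H2) depth=20
  - 0.0.0.0/0 clear@0
  Q 173.11.38.159: descend 10101101000010110010011010011111 ; hops seen [H2,H3,H0] ; pick H0
  Q 173.11.38.152: descend 10101101000010110010011010011 ; hops seen [H2,H3] ; pick H3
  + 140.180.0.0/14 (H3) depth=14
  Q 140.180.0.0: descend 100011001011010000 ; hops seen [H3] ; pick H3
  Q 142.79.37.10: descend 100011 ; hops seen [∅] ; pick no-route
  Q 173.11.32.31: descend 101011010000101100100 ; hops seen [H2] ; pick H2
  Q 173.11.38.159: descend 10101101000010110010011010011111 ; hops seen [H2,H3,H0] ; pick H0
  Q 189.11.38.159: descend 101 ; hops seen [∅] ; pick no-route
  + 140.180.56.64/28 (H1) depth=28
  + 173.11.0.0/16 (H3) depth=16
  + 173.11.38.0/24 (H1) depth=24
  Q 173.11.38.3: descend 101011010000101100100110 ; hops seen [H3,H2,H1] ; pick H1
  + 128.0.0.0/3 (H3) depth=3
  Q 173.11.32.61: descend 101011010000101100100 ; hops seen [H3,H2] ; pick H2
  + 128.0.0.0/1 (H4) depth=1
  Q 173.11.32.3: descend 101011010000101100100 ; hops seen [H4,H3,H2] ; pick H2
  + 140.180.56.64/28 (H2) depth=28
  Q 173.11.9.70: descend 101011010000101100 ; hops seen [H4,H3] ; pick H3
  Q 173.11.63.178: descend 1010110100001011001 ; hops seen [H4,H3] ; pick H3
  Q 140.180.0.49: descend 100011001011010000 ; hops seen [H4,H3,H3] ; pick H3
  + 140.0.0.0/8 (H2) depth=8
  - 140.0.0.0/8 clear@8
  + 140.180.56.0/24 (H4) depth=24
  Q 173.11.38.159: descend 10101101000010110010011010011111 ; hops seen [H4,H3,H2,H1,H3,H0] ; pick H0
  + 140.0.0.0/8 (H2) depth=8
  Q 140.180.0.47: descend 100011001011010000 ; hops seen [H4,H3,H2,H3] ; pick H3
  Q 140.180.56.0: descend 1000110010110100001110000 ; hops seen [H4,H3,H2,H3,H4] ; pick H4
  + 140.176.0.0/12 (H3) depth=12
  + 173.11.38.159/32 (H2) depth=32

== LOOKUPS ==
["no-route","H0","H0","H3","H3","no-route","H2","H0","no-route","H1","H2","H2","H3","H3","H3","H0","H3","H4"]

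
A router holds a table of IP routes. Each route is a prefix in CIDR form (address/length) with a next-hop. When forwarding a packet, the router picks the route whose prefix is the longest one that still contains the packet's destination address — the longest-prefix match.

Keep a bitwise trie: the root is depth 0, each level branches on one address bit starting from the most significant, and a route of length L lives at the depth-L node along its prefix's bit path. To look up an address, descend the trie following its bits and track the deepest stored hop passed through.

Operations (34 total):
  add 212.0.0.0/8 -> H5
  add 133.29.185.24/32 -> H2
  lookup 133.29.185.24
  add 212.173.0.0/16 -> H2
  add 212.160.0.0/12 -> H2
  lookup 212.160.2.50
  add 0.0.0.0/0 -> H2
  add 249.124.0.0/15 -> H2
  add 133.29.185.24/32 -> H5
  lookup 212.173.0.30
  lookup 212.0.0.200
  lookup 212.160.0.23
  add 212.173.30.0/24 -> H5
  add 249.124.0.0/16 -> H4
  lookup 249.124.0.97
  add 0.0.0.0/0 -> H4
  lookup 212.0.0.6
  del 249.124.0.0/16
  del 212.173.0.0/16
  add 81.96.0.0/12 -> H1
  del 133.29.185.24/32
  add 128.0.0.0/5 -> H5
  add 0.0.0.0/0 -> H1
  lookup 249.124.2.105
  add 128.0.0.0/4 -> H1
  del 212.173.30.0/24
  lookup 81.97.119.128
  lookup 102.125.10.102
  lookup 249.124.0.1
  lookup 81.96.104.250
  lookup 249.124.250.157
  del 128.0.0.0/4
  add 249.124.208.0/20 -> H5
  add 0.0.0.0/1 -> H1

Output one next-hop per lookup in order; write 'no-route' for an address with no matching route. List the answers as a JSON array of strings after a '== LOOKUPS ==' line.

Process each operation:
  add 212.0.0.0/8 -> H5 at depth 8
  add 133.29.185.24/32 -> H2 at depth 32
  lookup 133.29.185.24: bits 10000101000111011011100100011000 walk d0:-→d1:-→d2:-→d3:-→d4:-→d5:-→d6:-→d7:-→d8:-→d9:-→d10:-→d11:-→d12:-→d13:-→d14:-→d15:-→d16:-→d17:-→d18:-→d19:-→d20:-→d21:-→d22:-→d23:-→d24:-→d25:-→d26:-→d27:-→d28:-→d29:-→d30:-→d31:-→d32:H2 -> H2
  add 212.173.0.0/16 -> H2 at depth 16
  add 212.160.0.0/12 -> H2 at depth 12
  lookup 212.160.2.50: bits 110101001010 walk d0:-→d1:-→d2:-→d3:-→d4:-→d5:-→d6:-→d7:-→d8:H5→d9:-→d10:-→d11:-→d12:H2 -> H2
  add 0.0.0.0/0 -> H2 at depth 0
  add 249.124.0.0/15 -> H2 at depth 15
  add 133.29.185.24/32 -> H5 at depth 32
  lookup 212.173.0.30: bits 1101010010101101 walk d0:H2→d1:-→d2:-→d3:-→d4:-→d5:-→d6:-→d7:-→d8:H5→d9:-→d10:-→d11:-→d12:H2→d13:-→d14:-→d15:-→d16:H2 -> H2
  lookup 212.0.0.200: bits 11010100 walk d0:H2→d1:-→d2:-→d3:-→d4:-→d5:-→d6:-→d7:-→d8:H5 -> H5
  lookup 212.160.0.23: bits 110101001010 walk d0:H2→d1:-→d2:-→d3:-→d4:-→d5:-→d6:-→d7:-→d8:H5→d9:-→d10:-→d11:-→d12:H2 -> H2
  add 212.173.30.0/24 -> H5 at depth 24
  add 249.124.0.0/16 -> H4 at depth 16
  lookup 249.124.0.97: bits 1111100101111100 walk d0:H2→d1:-→d2:-→d3:-→d4:-→d5:-→d6:-→d7:-→d8:-→d9:-→d10:-→d11:-→d12:-→d13:-→d14:-→d15:H2→d16:H4 -> H4
  add 0.0.0.0/0 -> H4 at depth 0
  lookup 212.0.0.6: bits 11010100 walk d0:H4→d1:-→d2:-→d3:-→d4:-→d5:-→d6:-→d7:-→d8:H5 -> H5
  - 249.124.0.0/16 clear@16
  - 212.173.0.0/16 clear@16
  add 81.96.0.0/12 -> H1 at depth 12
  - 133.29.185.24/32 clear@32
  add 128.0.0.0/5 -> H5 at depth 5
  add 0.0.0.0/0 -> H1 at depth 0
  lookup 249.124.2.105: bits 1111100101111100 walk d0:H1→d1:-→d2:-→d3:-→d4:-→d5:-→d6:-→d7:-→d8:-→d9:-→d10:-→d11:-→d12:-→d13:-→d14:-→d15:H2→d16:- -> H2
  add 128.0.0.0/4 -> H1 at depth 4
  - 212.173.30.0/24 clear@24
  lookup 81.97.119.128: bits 010100010110 walk d0:H1→d1:-→d2:-→d3:-→d4:-→d5:-→d6:-→d7:-→d8:-→d9:-→d10:-→d11:-→d12:H1 -> H1
  lookup 102.125.10.102: bits 01 walk d0:H1→d1:-→d2:- -> H1
  lookup 249.124.0.1: bits 1111100101111100 walk d0:H1→d1:-→d2:-→d3:-→d4:-→d5:-→d6:-→d7:-→d8:-→d9:-→d10:-→d11:-→d12:-→d13:-→d14:-→d15:H2→d16:- -> H2
  lookup 81.96.104.250: bits 010100010110 walk d0:H1→d1:-→d2:-→d3:-→d4:-→d5:-→d6:-→d7:-→d8:-→d9:-→d10:-→d11:-→d12:H1 -> H1
  lookup 249.124.250.157: bits 1111100101111100 walk d0:H1→d1:-→d2:-→d3:-→d4:-→d5:-→d6:-→d7:-→d8:-→d9:-→d10:-→d11:-→d12:-→d13:-→d14:-→d15:H2→d16:- -> H2
  - 128.0.0.0/4 clear@4
  add 249.124.208.0/20 -> H5 at depth 20
  add 0.0.0.0/1 -> H1 at depth 1

== LOOKUPS ==
["H2","H2","H2","H5","H2","H4","H5","H2","H1","H1","H2","H1","H2"]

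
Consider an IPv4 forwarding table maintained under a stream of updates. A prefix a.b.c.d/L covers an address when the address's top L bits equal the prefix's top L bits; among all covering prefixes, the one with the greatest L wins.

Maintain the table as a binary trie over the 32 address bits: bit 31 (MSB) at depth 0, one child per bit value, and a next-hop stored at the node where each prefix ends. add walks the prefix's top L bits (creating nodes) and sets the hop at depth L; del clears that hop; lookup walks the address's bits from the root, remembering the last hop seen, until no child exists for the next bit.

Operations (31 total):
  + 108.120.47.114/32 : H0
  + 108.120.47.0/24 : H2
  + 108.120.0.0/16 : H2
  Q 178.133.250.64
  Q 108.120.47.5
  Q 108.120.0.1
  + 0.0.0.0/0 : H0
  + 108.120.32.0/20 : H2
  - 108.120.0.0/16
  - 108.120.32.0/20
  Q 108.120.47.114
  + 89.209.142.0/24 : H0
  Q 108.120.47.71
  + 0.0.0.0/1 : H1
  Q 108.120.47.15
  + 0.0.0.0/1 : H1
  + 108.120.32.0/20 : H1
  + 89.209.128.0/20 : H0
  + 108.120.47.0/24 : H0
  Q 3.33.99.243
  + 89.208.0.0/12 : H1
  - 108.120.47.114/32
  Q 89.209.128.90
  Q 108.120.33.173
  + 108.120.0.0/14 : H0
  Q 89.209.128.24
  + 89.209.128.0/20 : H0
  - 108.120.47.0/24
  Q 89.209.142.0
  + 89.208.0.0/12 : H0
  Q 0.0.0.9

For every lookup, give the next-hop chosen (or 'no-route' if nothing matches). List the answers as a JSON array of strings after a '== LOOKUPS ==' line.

Apply in order:
  add 108.120.47.114/32 -> H0 at depth 32
  add 108.120.47.0/24 -> H2 at depth 24
  add 108.120.0.0/16 -> H2 at depth 16
  ? 178.133.250.64  path d0:-  best=no-route
  ? 108.120.47.5  path d0:-→d1:-→d2:-→d3:-→d4:-→d5:-→d6:-→d7:-→d8:-→d9:-→d10:-→d11:-→d12:-→d13:-→d14:-→d15:-→d16:H2→d17:-→d18:-→d19:-→d20:-→d21:-→d22:-→d23:-→d24:H2→d25:-  best=H2
  ? 108.120.0.1  path d0:-→d1:-→d2:-→d3:-→d4:-→d5:-→d6:-→d7:-→d8:-→d9:-→d10:-→d11:-→d12:-→d13:-→d14:-→d15:-→d16:H2→d17:-→d18:-  best=H2
  add 0.0.0.0/0 -> H0 at depth 0
  add 108.120.32.0/20 -> H2 at depth 20
  - 108.120.0.0/16 clear@16
  - 108.120.32.0/20 clear@20
  ? 108.120.47.114  path d0:H0→d1:-→d2:-→d3:-→d4:-→d5:-→d6:-→d7:-→d8:-→d9:-→d10:-→d11:-→d12:-→d13:-→d14:-→d15:-→d16:-→d17:-→d18:-→d19:-→d20:-→d21:-→d22:-→d23:-→d24:H2→d25:-→d26:-→d27:-→d28:-→d29:-→d30:-→d31:-→d32:H0  best=H0
  add 89.209.142.0/24 -> H0 at depth 24
  ? 108.120.47.71  path d0:H0→d1:-→d2:-→d3:-→d4:-→d5:-→d6:-→d7:-→d8:-→d9:-→d10:-→d11:-→d12:-→d13:-→d14:-→d15:-→d16:-→d17:-→d18:-→d19:-→d20:-→d21:-→d22:-→d23:-→d24:H2→d25:-→d26:-  best=H2
  add 0.0.0.0/1 -> H1 at depth 1
  ? 108.120.47.15  path d0:H0→d1:H1→d2:-→d3:-→d4:-→d5:-→d6:-→d7:-→d8:-→d9:-→d10:-→d11:-→d12:-→d13:-→d14:-→d15:-→d16:-→d17:-→d18:-→d19:-→d20:-→d21:-→d22:-→d23:-→d24:H2→d25:-  best=H2
  add 0.0.0.0/1 -> H1 at depth 1
  add 108.120.32.0/20 -> H1 at depth 20
  add 89.209.128.0/20 -> H0 at depth 20
  add 108.120.47.0/24 -> H0 at depth 24
  ? 3.33.99.243  path d0:H0→d1:H1  best=H1
  add 89.208.0.0/12 -> H1 at depth 12
  - 108.120.47.114/32 clear@32
  ? 89.209.128.90  path d0:H0→d1:H1→d2:-→d3:-→d4:-→d5:-→d6:-→d7:-→d8:-→d9:-→d10:-→d11:-→d12:H1→d13:-→d14:-→d15:-→d16:-→d17:-→d18:-→d19:-→d20:H0  best=H0
  ? 108.120.33.173  path d0:H0→d1:H1→d2:-→d3:-→d4:-→d5:-→d6:-→d7:-→d8:-→d9:-→d10:-→d11:-→d12:-→d13:-→d14:-→d15:-→d16:-→d17:-→d18:-→d19:-→d20:H1  best=H1
  add 108.120.0.0/14 -> H0 at depth 14
  ? 89.209.128.24  path d0:H0→d1:H1→d2:-→d3:-→d4:-→d5:-→d6:-→d7:-→d8:-→d9:-→d10:-→d11:-→d12:H1→d13:-→d14:-→d15:-→d16:-→d17:-→d18:-→d19:-→d20:H0  best=H0
  add 89.209.128.0/20 -> H0 at depth 20
  - 108.120.47.0/24 clear@24
  ? 89.209.142.0  path d0:H0→d1:H1→d2:-→d3:-→d4:-→d5:-→d6:-→d7:-→d8:-→d9:-→d10:-→d11:-→d12:H1→d13:-→d14:-→d15:-→d16:-→d17:-→d18:-→d19:-→d20:H0→d21:-→d22:-→d23:-→d24:H0  best=H0
  add 89.208.0.0/12 -> H0 at depth 12
  ? 0.0.0.9  path d0:H0→d1:H1  best=H1

== LOOKUPS ==
["no-route","H2","H2","H0","H2","H2","H1","H0","H1","H0","H0","H1"]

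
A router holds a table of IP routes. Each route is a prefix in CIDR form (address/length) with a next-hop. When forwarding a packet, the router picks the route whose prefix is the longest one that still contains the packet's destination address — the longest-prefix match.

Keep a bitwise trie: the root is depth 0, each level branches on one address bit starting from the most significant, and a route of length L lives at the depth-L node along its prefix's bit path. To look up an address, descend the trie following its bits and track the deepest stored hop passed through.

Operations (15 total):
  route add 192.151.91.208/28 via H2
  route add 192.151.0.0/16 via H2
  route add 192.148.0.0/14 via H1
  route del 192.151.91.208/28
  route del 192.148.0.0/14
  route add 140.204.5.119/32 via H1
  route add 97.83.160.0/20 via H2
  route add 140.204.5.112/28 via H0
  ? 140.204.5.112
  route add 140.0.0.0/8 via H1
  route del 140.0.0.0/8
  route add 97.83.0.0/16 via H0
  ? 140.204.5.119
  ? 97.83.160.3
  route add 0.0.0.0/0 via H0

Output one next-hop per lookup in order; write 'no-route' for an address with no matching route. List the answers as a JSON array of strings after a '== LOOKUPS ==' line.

Apply in order:
  + 192.151.91.208/28 (H2) depth=28
  + 192.151.0.0/16 (H2) depth=16
  + 192.148.0.0/14 (H1) depth=14
  del 192.151.91.208/28 (clear depth 28)
  del 192.148.0.0/14 (clear depth 14)
  + 140.204.5.119/32 (H1) depth=32
  + 97.83.160.0/20 (H2) depth=20
  + 140.204.5.112/28 (H0) depth=28
  Q 140.204.5.112: descend 10001100110011000000010101110 ; hops seen [H0] ; pick H0
  + 140.0.0.0/8 (H1) depth=8
  del 140.0.0.0/8 (clear depth 8)
  + 97.83.0.0/16 (H0) depth=16
  Q 140.204.5.119: descend 10001100110011000000010101110111 ; hops seen [H0,H1] ; pick H1
  Q 97.83.160.3: descend 01100001010100111010 ; hops seen [H0,H2] ; pick H2
  + 0.0.0.0/0 (H0) depth=0

== LOOKUPS ==
["H0","H1","H2"]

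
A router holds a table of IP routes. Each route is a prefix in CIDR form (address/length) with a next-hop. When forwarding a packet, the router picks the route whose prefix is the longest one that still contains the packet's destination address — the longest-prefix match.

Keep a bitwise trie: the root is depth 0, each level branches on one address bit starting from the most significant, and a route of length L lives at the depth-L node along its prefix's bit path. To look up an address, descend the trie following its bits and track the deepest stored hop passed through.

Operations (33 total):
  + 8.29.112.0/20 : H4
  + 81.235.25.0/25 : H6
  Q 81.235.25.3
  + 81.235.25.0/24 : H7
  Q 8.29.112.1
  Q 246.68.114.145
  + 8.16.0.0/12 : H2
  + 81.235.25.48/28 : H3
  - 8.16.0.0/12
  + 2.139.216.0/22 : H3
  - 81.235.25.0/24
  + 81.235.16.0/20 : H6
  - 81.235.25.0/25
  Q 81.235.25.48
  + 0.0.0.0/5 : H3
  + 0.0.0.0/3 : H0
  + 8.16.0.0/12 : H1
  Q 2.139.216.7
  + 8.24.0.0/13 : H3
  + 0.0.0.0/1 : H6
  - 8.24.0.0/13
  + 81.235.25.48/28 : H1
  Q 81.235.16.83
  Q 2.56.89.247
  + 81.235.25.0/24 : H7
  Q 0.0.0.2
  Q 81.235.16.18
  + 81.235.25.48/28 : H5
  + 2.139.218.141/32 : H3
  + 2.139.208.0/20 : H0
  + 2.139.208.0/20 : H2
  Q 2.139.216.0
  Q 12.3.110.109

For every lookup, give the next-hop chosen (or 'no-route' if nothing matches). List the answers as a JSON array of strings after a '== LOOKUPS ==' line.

Trace:
  add 8.29.112.0/20 -> H4 at depth 20
  add 81.235.25.0/25 -> H6 at depth 25
  ? 81.235.25.3  path d0:-→d1:-→d2:-→d3:-→d4:-→d5:-→d6:-→d7:-→d8:-→d9:-→d10:-→d11:-→d12:-→d13:-→d14:-→d15:-→d16:-→d17:-→d18:-→d19:-→d20:-→d21:-→d22:-→d23:-→d24:-→d25:H6  best=H6
  add 81.235.25.0/24 -> H7 at depth 24
  ? 8.29.112.1  path d0:-→d1:-→d2:-→d3:-→d4:-→d5:-→d6:-→d7:-→d8:-→d9:-→d10:-→d11:-→d12:-→d13:-→d14:-→d15:-→d16:-→d17:-→d18:-→d19:-→d20:H4  best=H4
  ? 246.68.114.145  path d0:-  best=no-route
  add 8.16.0.0/12 -> H2 at depth 12
  add 81.235.25.48/28 -> H3 at depth 28
  - 8.16.0.0/12 clear@12
  add 2.139.216.0/22 -> H3 at depth 22
  - 81.235.25.0/24 clear@24
  add 81.235.16.0/20 -> H6 at depth 20
  - 81.235.25.0/25 clear@25
  ? 81.235.25.48  path d0:-→d1:-→d2:-→d3:-→d4:-→d5:-→d6:-→d7:-→d8:-→d9:-→d10:-→d11:-→d12:-→d13:-→d14:-→d15:-→d16:-→d17:-→d18:-→d19:-→d20:H6→d21:-→d22:-→d23:-→d24:-→d25:-→d26:-→d27:-→d28:H3  best=H3
  add 0.0.0.0/5 -> H3 at depth 5
  add 0.0.0.0/3 -> H0 at depth 3
  add 8.16.0.0/12 -> H1 at depth 12
  ? 2.139.216.7  path d0:-→d1:-→d2:-→d3:H0→d4:-→d5:H3→d6:-→d7:-→d8:-→d9:-→d10:-→d11:-→d12:-→d13:-→d14:-→d15:-→d16:-→d17:-→d18:-→d19:-→d20:-→d21:-→d22:H3  best=H3
  add 8.24.0.0/13 -> H3 at depth 13
  add 0.0.0.0/1 -> H6 at depth 1
  - 8.24.0.0/13 clear@13
  add 81.235.25.48/28 -> H1 at depth 28
  ? 81.235.16.83  path d0:-→d1:H6→d2:-→d3:-→d4:-→d5:-→d6:-→d7:-→d8:-→d9:-→d10:-→d11:-→d12:-→d13:-→d14:-→d15:-→d16:-→d17:-→d18:-→d19:-→d20:H6  best=H6
  ? 2.56.89.247  path d0:-→d1:H6→d2:-→d3:H0→d4:-→d5:H3→d6:-→d7:-→d8:-  best=H3
  add 81.235.25.0/24 -> H7 at depth 24
  ? 0.0.0.2  path d0:-→d1:H6→d2:-→d3:H0→d4:-→d5:H3→d6:-  best=H3
  ? 81.235.16.18  path d0:-→d1:H6→d2:-→d3:-→d4:-→d5:-→d6:-→d7:-→d8:-→d9:-→d10:-→d11:-→d12:-→d13:-→d14:-→d15:-→d16:-→d17:-→d18:-→d19:-→d20:H6  best=H6
  add 81.235.25.48/28 -> H5 at depth 28
  add 2.139.218.141/32 -> H3 at depth 32
  add 2.139.208.0/20 -> H0 at depth 20
  add 2.139.208.0/20 -> H2 at depth 20
  ? 2.139.216.0  path d0:-→d1:H6→d2:-→d3:H0→d4:-→d5:H3→d6:-→d7:-→d8:-→d9:-→d10:-→d11:-→d12:-→d13:-→d14:-→d15:-→d16:-→d17:-→d18:-→d19:-→d20:H2→d21:-→d22:H3  best=H3
  ? 12.3.110.109  path d0:-→d1:H6→d2:-→d3:H0→d4:-→d5:-  best=H0

== LOOKUPS ==
["H6","H4","no-route","H3","H3","H6","H3","H3","H6","H3","H0"]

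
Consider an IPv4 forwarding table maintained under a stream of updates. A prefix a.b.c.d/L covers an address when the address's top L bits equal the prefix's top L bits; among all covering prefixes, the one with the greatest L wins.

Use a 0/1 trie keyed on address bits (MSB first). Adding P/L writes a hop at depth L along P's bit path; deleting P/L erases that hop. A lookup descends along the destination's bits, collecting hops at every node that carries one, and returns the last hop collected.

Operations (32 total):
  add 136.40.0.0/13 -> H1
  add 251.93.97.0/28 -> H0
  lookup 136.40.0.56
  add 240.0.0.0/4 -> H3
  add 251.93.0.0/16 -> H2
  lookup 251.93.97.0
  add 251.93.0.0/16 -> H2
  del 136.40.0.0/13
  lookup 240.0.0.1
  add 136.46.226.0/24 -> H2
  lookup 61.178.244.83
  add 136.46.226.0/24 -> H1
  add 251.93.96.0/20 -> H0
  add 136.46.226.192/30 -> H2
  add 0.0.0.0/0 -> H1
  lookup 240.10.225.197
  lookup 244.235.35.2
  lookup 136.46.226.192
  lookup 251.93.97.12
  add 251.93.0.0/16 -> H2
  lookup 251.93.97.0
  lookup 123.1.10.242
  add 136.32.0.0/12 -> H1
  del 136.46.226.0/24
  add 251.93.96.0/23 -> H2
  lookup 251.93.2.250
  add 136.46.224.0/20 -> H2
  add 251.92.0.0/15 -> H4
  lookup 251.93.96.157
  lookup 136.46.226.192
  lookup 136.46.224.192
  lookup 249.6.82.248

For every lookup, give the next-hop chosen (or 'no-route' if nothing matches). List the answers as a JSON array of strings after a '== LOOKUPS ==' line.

Apply in order:
  + 136.40.0.0/13 (H1) depth=13
  + 251.93.97.0/28 (H0) depth=28
  ? 136.40.0.56  path d0:-→d1:-→d2:-→d3:-→d4:-→d5:-→d6:-→d7:-→d8:-→d9:-→d10:-→d11:-→d12:-→d13:H1  best=H1
  + 240.0.0.0/4 (H3) depth=4
  + 251.93.0.0/16 (H2) depth=16
  ? 251.93.97.0  path d0:-→d1:-→d2:-→d3:-→d4:H3→d5:-→d6:-→d7:-→d8:-→d9:-→d10:-→d11:-→d12:-→d13:-→d14:-→d15:-→d16:H2→d17:-→d18:-→d19:-→d20:-→d21:-→d22:-→d23:-→d24:-→d25:-→d26:-→d27:-→d28:H0  best=H0
  + 251.93.0.0/16 (H2) depth=16
  del 136.40.0.0/13 (clear depth 13)
  ? 240.0.0.1  path d0:-→d1:-→d2:-→d3:-→d4:H3  best=H3
  + 136.46.226.0/24 (H2) depth=24
  ? 61.178.244.83  path d0:-  best=no-route
  + 136.46.226.0/24 (H1) depth=24
  + 251.93.96.0/20 (H0) depth=20
  + 136.46.226.192/30 (H2) depth=30
  + 0.0.0.0/0 (H1) depth=0
  ? 240.10.225.197  path d0:H1→d1:-→d2:-→d3:-→d4:H3  best=H3
  ? 244.235.35.2  path d0:H1→d1:-→d2:-→d3:-→d4:H3  best=H3
  ? 136.46.226.192  path d0:H1→d1:-→d2:-→d3:-→d4:-→d5:-→d6:-→d7:-→d8:-→d9:-→d10:-→d11:-→d12:-→d13:-→d14:-→d15:-→d16:-→d17:-→d18:-→d19:-→d20:-→d21:-→d22:-→d23:-→d24:H1→d25:-→d26:-→d27:-→d28:-→d29:-→d30:H2  best=H2
  ? 251.93.97.12  path d0:H1→d1:-→d2:-→d3:-→d4:H3→d5:-→d6:-→d7:-→d8:-→d9:-→d10:-→d11:-→d12:-→d13:-→d14:-→d15:-→d16:H2→d17:-→d18:-→d19:-→d20:H0→d21:-→d22:-→d23:-→d24:-→d25:-→d26:-→d27:-→d28:H0  best=H0
  + 251.93.0.0/16 (H2) depth=16
  ? 251.93.97.0  path d0:H1→d1:-→d2:-→d3:-→d4:H3→d5:-→d6:-→d7:-→d8:-→d9:-→d10:-→d11:-→d12:-→d13:-→d14:-→d15:-→d16:H2→d17:-→d18:-→d19:-→d20:H0→d21:-→d22:-→d23:-→d24:-→d25:-→d26:-→d27:-→d28:H0  best=H0
  ? 123.1.10.242  path d0:H1  best=H1
  + 136.32.0.0/12 (H1) depth=12
  del 136.46.226.0/24 (clear depth 24)
  + 251.93.96.0/23 (H2) depth=23
  ? 251.93.2.250  path d0:H1→d1:-→d2:-→d3:-→d4:H3→d5:-→d6:-→d7:-→d8:-→d9:-→d10:-→d11:-→d12:-→d13:-→d14:-→d15:-→d16:H2→d17:-  best=H2
  + 136.46.224.0/20 (H2) depth=20
  + 251.92.0.0/15 (H4) depth=15
  ? 251.93.96.157  path d0:H1→d1:-→d2:-→d3:-→d4:H3→d5:-→d6:-→d7:-→d8:-→d9:-→d10:-→d11:-→d12:-→d13:-→d14:-→d15:H4→d16:H2→d17:-→d18:-→d19:-→d20:H0→d21:-→d22:-→d23:H2  best=H2
  ? 136.46.226.192  path d0:H1→d1:-→d2:-→d3:-→d4:-→d5:-→d6:-→d7:-→d8:-→d9:-→d10:-→d11:-→d12:H1→d13:-→d14:-→d15:-→d16:-→d17:-→d18:-→d19:-→d20:H2→d21:-→d22:-→d23:-→d24:-→d25:-→d26:-→d27:-→d28:-→d29:-→d30:H2  best=H2
  ? 136.46.224.192  path d0:H1→d1:-→d2:-→d3:-→d4:-→d5:-→d6:-→d7:-→d8:-→d9:-→d10:-→d11:-→d12:H1→d13:-→d14:-→d15:-→d16:-→d17:-→d18:-→d19:-→d20:H2→d21:-→d22:-  best=H2
  ? 249.6.82.248  path d0:H1→d1:-→d2:-→d3:-→d4:H3→d5:-→d6:-  best=H3

== LOOKUPS ==
["H1","H0","H3","no-route","H3","H3","H2","H0","H0","H1","H2","H2","H2","H2","H3"]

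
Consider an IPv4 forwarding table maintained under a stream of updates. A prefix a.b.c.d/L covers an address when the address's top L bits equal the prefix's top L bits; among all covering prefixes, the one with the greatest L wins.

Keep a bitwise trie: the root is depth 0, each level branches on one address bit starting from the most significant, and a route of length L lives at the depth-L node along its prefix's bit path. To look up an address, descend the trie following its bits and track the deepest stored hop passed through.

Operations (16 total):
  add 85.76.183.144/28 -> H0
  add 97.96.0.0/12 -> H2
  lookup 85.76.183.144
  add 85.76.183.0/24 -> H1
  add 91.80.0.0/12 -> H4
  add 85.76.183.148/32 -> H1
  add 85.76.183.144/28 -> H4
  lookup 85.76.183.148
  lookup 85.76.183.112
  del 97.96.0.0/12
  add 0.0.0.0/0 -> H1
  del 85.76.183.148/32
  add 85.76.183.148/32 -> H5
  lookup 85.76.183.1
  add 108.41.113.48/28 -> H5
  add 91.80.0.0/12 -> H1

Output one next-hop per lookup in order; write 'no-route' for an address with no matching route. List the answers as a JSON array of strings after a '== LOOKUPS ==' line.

Trace:
  + 85.76.183.144/28 (H0) depth=28
  + 97.96.0.0/12 (H2) depth=12
  lookup 85.76.183.144: bits 0101010101001100101101111001 walk d0:-→d1:-→d2:-→d3:-→d4:-→d5:-→d6:-→d7:-→d8:-→d9:-→d10:-→d11:-→d12:-→d13:-→d14:-→d15:-→d16:-→d17:-→d18:-→d19:-→d20:-→d21:-→d22:-→d23:-→d24:-→d25:-→d26:-→d27:-→d28:H0 -> H0
  + 85.76.183.0/24 (H1) depth=24
  + 91.80.0.0/12 (H4) depth=12
  + 85.76.183.148/32 (H1) depth=32
  + 85.76.183.144/28 (H4) depth=28
  lookup 85.76.183.148: bits 01010101010011001011011110010100 walk d0:-→d1:-→d2:-→d3:-→d4:-→d5:-→d6:-→d7:-→d8:-→d9:-→d10:-→d11:-→d12:-→d13:-→d14:-→d15:-→d16:-→d17:-→d18:-→d19:-→d20:-→d21:-→d22:-→d23:-→d24:H1→d25:-→d26:-→d27:-→d28:H4→d29:-→d30:-→d31:-→d32:H1 -> H1
  lookup 85.76.183.112: bits 010101010100110010110111 walk d0:-→d1:-→d2:-→d3:-→d4:-→d5:-→d6:-→d7:-→d8:-→d9:-→d10:-→d11:-→d12:-→d13:-→d14:-→d15:-→d16:-→d17:-→d18:-→d19:-→d20:-→d21:-→d22:-→d23:-→d24:H1 -> H1
  del 97.96.0.0/12 (clear depth 12)
  + 0.0.0.0/0 (H1) depth=0
  del 85.76.183.148/32 (clear depth 32)
  + 85.76.183.148/32 (H5) depth=32
  lookup 85.76.183.1: bits 010101010100110010110111 walk d0:H1→d1:-→d2:-→d3:-→d4:-→d5:-→d6:-→d7:-→d8:-→d9:-→d10:-→d11:-→d12:-→d13:-→d14:-→d15:-→d16:-→d17:-→d18:-→d19:-→d20:-→d21:-→d22:-→d23:-→d24:H1 -> H1
  + 108.41.113.48/28 (H5) depth=28
  + 91.80.0.0/12 (H1) depth=12

== LOOKUPS ==
["H0","H1","H1","H1"]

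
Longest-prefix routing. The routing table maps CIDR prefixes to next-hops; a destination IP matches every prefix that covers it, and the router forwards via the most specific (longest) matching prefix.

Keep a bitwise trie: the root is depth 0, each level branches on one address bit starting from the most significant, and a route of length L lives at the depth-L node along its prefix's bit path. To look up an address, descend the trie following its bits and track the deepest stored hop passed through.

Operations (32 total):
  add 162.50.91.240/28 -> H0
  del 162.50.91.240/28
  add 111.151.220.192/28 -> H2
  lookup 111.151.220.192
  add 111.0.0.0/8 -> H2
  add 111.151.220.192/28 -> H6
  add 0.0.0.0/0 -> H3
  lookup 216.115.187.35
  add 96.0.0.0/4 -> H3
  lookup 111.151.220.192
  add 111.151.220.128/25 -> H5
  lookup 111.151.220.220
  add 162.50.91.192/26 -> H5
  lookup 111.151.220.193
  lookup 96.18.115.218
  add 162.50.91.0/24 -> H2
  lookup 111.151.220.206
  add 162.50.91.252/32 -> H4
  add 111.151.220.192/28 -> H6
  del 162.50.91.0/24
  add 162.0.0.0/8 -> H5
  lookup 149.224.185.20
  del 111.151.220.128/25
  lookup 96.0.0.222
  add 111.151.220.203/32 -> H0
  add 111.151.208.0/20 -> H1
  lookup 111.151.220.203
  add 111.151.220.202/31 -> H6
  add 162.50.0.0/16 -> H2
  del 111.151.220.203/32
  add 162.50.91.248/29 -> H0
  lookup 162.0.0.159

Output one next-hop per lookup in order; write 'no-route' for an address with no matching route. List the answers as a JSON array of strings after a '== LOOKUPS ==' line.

Apply in order:
  add 162.50.91.240/28 -> H0 at depth 28
  - 162.50.91.240/28 clear@28
  add 111.151.220.192/28 -> H2 at depth 28
  lookup 111.151.220.192: bits 0110111110010111110111001100 walk d0:-→d1:-→d2:-→d3:-→d4:-→d5:-→d6:-→d7:-→d8:-→d9:-→d10:-→d11:-→d12:-→d13:-→d14:-→d15:-→d16:-→d17:-→d18:-→d19:-→d20:-→d21:-→d22:-→d23:-→d24:-→d25:-→d26:-→d27:-→d28:H2 -> H2
  add 111.0.0.0/8 -> H2 at depth 8
  add 111.151.220.192/28 -> H6 at depth 28
  add 0.0.0.0/0 -> H3 at depth 0
  lookup 216.115.187.35: bits 1 walk d0:H3→d1:- -> H3
  add 96.0.0.0/4 -> H3 at depth 4
  lookup 111.151.220.192: bits 0110111110010111110111001100 walk d0:H3→d1:-→d2:-→d3:-→d4:H3→d5:-→d6:-→d7:-→d8:H2→d9:-→d10:-→d11:-→d12:-→d13:-→d14:-→d15:-→d16:-→d17:-→d18:-→d19:-→d20:-→d21:-→d22:-→d23:-→d24:-→d25:-→d26:-→d27:-→d28:H6 -> H6
  add 111.151.220.128/25 -> H5 at depth 25
  lookup 111.151.220.220: bits 011011111001011111011100110 walk d0:H3→d1:-→d2:-→d3:-→d4:H3→d5:-→d6:-→d7:-→d8:H2→d9:-→d10:-→d11:-→d12:-→d13:-→d14:-→d15:-→d16:-→d17:-→d18:-→d19:-→d20:-→d21:-→d22:-→d23:-→d24:-→d25:H5→d26:-→d27:- -> H5
  add 162.50.91.192/26 -> H5 at depth 26
  lookup 111.151.220.193: bits 0110111110010111110111001100 walk d0:H3→d1:-→d2:-→d3:-→d4:H3→d5:-→d6:-→d7:-→d8:H2→d9:-→d10:-→d11:-→d12:-→d13:-→d14:-→d15:-→d16:-→d17:-→d18:-→d19:-→d20:-→d21:-→d22:-→d23:-→d24:-→d25:H5→d26:-→d27:-→d28:H6 -> H6
  lookup 96.18.115.218: bits 0110 walk d0:H3→d1:-→d2:-→d3:-→d4:H3 -> H3
  add 162.50.91.0/24 -> H2 at depth 24
  lookup 111.151.220.206: bits 0110111110010111110111001100 walk d0:H3→d1:-→d2:-→d3:-→d4:H3→d5:-→d6:-→d7:-→d8:H2→d9:-→d10:-→d11:-→d12:-→d13:-→d14:-→d15:-→d16:-→d17:-→d18:-→d19:-→d20:-→d21:-→d22:-→d23:-→d24:-→d25:H5→d26:-→d27:-→d28:H6 -> H6
  add 162.50.91.252/32 -> H4 at depth 32
  add 111.151.220.192/28 -> H6 at depth 28
  - 162.50.91.0/24 clear@24
  add 162.0.0.0/8 -> H5 at depth 8
  lookup 149.224.185.20: bits 10 walk d0:H3→d1:-→d2:- -> H3
  - 111.151.220.128/25 clear@25
  lookup 96.0.0.222: bits 0110 walk d0:H3→d1:-→d2:-→d3:-→d4:H3 -> H3
  add 111.151.220.203/32 -> H0 at depth 32
  add 111.151.208.0/20 -> H1 at depth 20
  lookup 111.151.220.203: bits 01101111100101111101110011001011 walk d0:H3→d1:-→d2:-→d3:-→d4:H3→d5:-→d6:-→d7:-→d8:H2→d9:-→d10:-→d11:-→d12:-→d13:-→d14:-→d15:-→d16:-→d17:-→d18:-→d19:-→d20:H1→d21:-→d22:-→d23:-→d24:-→d25:-→d26:-→d27:-→d28:H6→d29:-→d30:-→d31:-→d32:H0 -> H0
  add 111.151.220.202/31 -> H6 at depth 31
  add 162.50.0.0/16 -> H2 at depth 16
  - 111.151.220.203/32 clear@32
  add 162.50.91.248/29 -> H0 at depth 29
  lookup 162.0.0.159: bits 1010001000 walk d0:H3→d1:-→d2:-→d3:-→d4:-→d5:-→d6:-→d7:-→d8:H5→d9:-→d10:- -> H5

== LOOKUPS ==
["H2","H3","H6","H5","H6","H3","H6","H3","H3","H0","H5"]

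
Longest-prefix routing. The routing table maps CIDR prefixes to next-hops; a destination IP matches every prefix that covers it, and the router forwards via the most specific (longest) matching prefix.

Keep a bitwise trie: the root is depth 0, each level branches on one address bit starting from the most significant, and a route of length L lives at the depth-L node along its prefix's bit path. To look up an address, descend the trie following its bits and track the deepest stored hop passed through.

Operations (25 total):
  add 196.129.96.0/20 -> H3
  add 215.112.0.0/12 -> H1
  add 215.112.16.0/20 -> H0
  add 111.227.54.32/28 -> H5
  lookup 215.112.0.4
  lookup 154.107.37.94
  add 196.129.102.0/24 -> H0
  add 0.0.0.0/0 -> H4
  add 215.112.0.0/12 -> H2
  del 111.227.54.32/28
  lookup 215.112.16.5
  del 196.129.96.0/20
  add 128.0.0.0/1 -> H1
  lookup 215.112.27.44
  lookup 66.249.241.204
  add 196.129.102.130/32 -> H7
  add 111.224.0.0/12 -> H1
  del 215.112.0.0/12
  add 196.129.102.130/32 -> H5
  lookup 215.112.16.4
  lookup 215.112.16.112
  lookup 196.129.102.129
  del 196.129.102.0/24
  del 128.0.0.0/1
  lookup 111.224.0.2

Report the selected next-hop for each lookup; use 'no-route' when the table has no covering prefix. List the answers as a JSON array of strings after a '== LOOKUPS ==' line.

Process each operation:
  add 196.129.96.0/20 -> H3 at depth 20
  add 215.112.0.0/12 -> H1 at depth 12
  add 215.112.16.0/20 -> H0 at depth 20
  add 111.227.54.32/28 -> H5 at depth 28
  Q 215.112.0.4: descend 1101011101110000000 ; hops seen [H1] ; pick H1
  Q 154.107.37.94: descend 1 ; hops seen [∅] ; pick no-route
  add 196.129.102.0/24 -> H0 at depth 24
  add 0.0.0.0/0 -> H4 at depth 0
  add 215.112.0.0/12 -> H2 at depth 12
  del 111.227.54.32/28 (clear depth 28)
  Q 215.112.16.5: descend 11010111011100000001 ; hops seen [H4,H2,H0] ; pick H0
  del 196.129.96.0/20 (clear depth 20)
  add 128.0.0.0/1 -> H1 at depth 1
  Q 215.112.27.44: descend 11010111011100000001 ; hops seen [H4,H1,H2,H0] ; pick H0
  Q 66.249.241.204: descend 01 ; hops seen [H4] ; pick H4
  add 196.129.102.130/32 -> H7 at depth 32
  add 111.224.0.0/12 -> H1 at depth 12
  del 215.112.0.0/12 (clear depth 12)
  add 196.129.102.130/32 -> H5 at depth 32
  Q 215.112.16.4: descend 11010111011100000001 ; hops seen [H4,H1,H0] ; pick H0
  Q 215.112.16.112: descend 11010111011100000001 ; hops seen [H4,H1,H0] ; pick H0
  Q 196.129.102.129: descend 110001001000000101100110100000 ; hops seen [H4,H1,H0] ; pick H0
  del 196.129.102.0/24 (clear depth 24)
  del 128.0.0.0/1 (clear depth 1)
  Q 111.224.0.2: descend 01101111111000 ; hops seen [H4,H1] ; pick H1

== LOOKUPS ==
["H1","no-route","H0","H0","H4","H0","H0","H0","H1"]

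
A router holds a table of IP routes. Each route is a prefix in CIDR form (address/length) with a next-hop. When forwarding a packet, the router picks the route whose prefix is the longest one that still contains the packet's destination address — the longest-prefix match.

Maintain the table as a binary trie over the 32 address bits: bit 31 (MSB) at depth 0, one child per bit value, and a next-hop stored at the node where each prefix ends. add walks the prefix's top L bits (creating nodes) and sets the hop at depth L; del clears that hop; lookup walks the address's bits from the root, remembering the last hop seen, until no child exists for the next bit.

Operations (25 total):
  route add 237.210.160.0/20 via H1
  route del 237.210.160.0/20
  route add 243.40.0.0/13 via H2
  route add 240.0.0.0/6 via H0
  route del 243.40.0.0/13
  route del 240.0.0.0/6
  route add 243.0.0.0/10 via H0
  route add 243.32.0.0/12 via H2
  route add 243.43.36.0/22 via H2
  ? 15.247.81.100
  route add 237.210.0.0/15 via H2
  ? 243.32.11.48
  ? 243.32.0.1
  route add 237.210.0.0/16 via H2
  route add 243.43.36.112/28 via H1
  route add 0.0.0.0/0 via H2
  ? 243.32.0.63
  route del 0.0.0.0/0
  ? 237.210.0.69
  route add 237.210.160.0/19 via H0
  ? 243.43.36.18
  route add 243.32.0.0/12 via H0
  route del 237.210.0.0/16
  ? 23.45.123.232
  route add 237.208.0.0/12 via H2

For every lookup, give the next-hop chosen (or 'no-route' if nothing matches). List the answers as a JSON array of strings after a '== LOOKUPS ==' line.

Apply in order:
  add 237.210.160.0/20 -> H1 at depth 20
  del 237.210.160.0/20 (clear depth 20)
  add 243.40.0.0/13 -> H2 at depth 13
  add 240.0.0.0/6 -> H0 at depth 6
  del 243.40.0.0/13 (clear depth 13)
  del 240.0.0.0/6 (clear depth 6)
  add 243.0.0.0/10 -> H0 at depth 10
  add 243.32.0.0/12 -> H2 at depth 12
  add 243.43.36.0/22 -> H2 at depth 22
  lookup 15.247.81.100: bits ε walk d0:- -> no-route
  add 237.210.0.0/15 -> H2 at depth 15
  lookup 243.32.11.48: bits 111100110010 walk d0:-→d1:-→d2:-→d3:-→d4:-→d5:-→d6:-→d7:-→d8:-→d9:-→d10:H0→d11:-→d12:H2 -> H2
  lookup 243.32.0.1: bits 111100110010 walk d0:-→d1:-→d2:-→d3:-→d4:-→d5:-→d6:-→d7:-→d8:-→d9:-→d10:H0→d11:-→d12:H2 -> H2
  add 237.210.0.0/16 -> H2 at depth 16
  add 243.43.36.112/28 -> H1 at depth 28
  add 0.0.0.0/0 -> H2 at depth 0
  lookup 243.32.0.63: bits 111100110010 walk d0:H2→d1:-→d2:-→d3:-→d4:-→d5:-→d6:-→d7:-→d8:-→d9:-→d10:H0→d11:-→d12:H2 -> H2
  del 0.0.0.0/0 (clear depth 0)
  lookup 237.210.0.69: bits 1110110111010010 walk d0:-→d1:-→d2:-→d3:-→d4:-→d5:-→d6:-→d7:-→d8:-→d9:-→d10:-→d11:-→d12:-→d13:-→d14:-→d15:H2→d16:H2 -> H2
  add 237.210.160.0/19 -> H0 at depth 19
  lookup 243.43.36.18: bits 1111001100101011001001000 walk d0:-→d1:-→d2:-→d3:-→d4:-→d5:-→d6:-→d7:-→d8:-→d9:-→d10:H0→d11:-→d12:H2→d13:-→d14:-→d15:-→d16:-→d17:-→d18:-→d19:-→d20:-→d21:-→d22:H2→d23:-→d24:-→d25:- -> H2
  add 243.32.0.0/12 -> H0 at depth 12
  del 237.210.0.0/16 (clear depth 16)
  lookup 23.45.123.232: bits ε walk d0:- -> no-route
  add 237.208.0.0/12 -> H2 at depth 12

== LOOKUPS ==
["no-route","H2","H2","H2","H2","H2","no-route"]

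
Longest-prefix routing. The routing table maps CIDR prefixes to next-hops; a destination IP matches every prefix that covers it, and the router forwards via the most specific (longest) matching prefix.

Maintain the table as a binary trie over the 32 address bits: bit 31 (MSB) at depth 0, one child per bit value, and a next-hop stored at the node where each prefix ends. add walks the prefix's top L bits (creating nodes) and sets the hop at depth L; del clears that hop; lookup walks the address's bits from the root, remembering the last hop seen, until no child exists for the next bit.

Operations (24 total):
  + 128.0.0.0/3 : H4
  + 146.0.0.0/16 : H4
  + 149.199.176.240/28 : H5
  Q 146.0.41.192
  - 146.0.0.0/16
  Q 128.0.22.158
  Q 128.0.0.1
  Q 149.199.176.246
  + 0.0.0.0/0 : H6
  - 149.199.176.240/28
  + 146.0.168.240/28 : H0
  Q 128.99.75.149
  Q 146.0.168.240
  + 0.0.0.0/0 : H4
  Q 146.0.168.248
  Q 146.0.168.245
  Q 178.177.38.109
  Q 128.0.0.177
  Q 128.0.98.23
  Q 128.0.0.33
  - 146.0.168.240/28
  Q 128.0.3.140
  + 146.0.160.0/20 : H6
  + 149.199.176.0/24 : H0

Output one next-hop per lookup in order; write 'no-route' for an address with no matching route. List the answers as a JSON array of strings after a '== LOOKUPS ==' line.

Process each operation:
  add 128.0.0.0/3 -> H4 at depth 3
  add 146.0.0.0/16 -> H4 at depth 16
  add 149.199.176.240/28 -> H5 at depth 28
  Q 146.0.41.192: descend 1001001000000000 ; hops seen [H4,H4] ; pick H4
  del 146.0.0.0/16 (clear depth 16)
  Q 128.0.22.158: descend 100 ; hops seen [H4] ; pick H4
  Q 128.0.0.1: descend 100 ; hops seen [H4] ; pick H4
  Q 149.199.176.246: descend 1001010111000111101100001111 ; hops seen [H4,H5] ; pick H5
  add 0.0.0.0/0 -> H6 at depth 0
  del 149.199.176.240/28 (clear depth 28)
  add 146.0.168.240/28 -> H0 at depth 28
  Q 128.99.75.149: descend 100 ; hops seen [H6,H4] ; pick H4
  Q 146.0.168.240: descend 1001001000000000101010001111 ; hops seen [H6,H4,H0] ; pick H0
  add 0.0.0.0/0 -> H4 at depth 0
  Q 146.0.168.248: descend 1001001000000000101010001111 ; hops seen [H4,H4,H0] ; pick H0
  Q 146.0.168.245: descend 1001001000000000101010001111 ; hops seen [H4,H4,H0] ; pick H0
  Q 178.177.38.109: descend 10 ; hops seen [H4] ; pick H4
  Q 128.0.0.177: descend 100 ; hops seen [H4,H4] ; pick H4
  Q 128.0.98.23: descend 100 ; hops seen [H4,H4] ; pick H4
  Q 128.0.0.33: descend 100 ; hops seen [H4,H4] ; pick H4
  del 146.0.168.240/28 (clear depth 28)
  Q 128.0.3.140: descend 100 ; hops seen [H4,H4] ; pick H4
  add 146.0.160.0/20 -> H6 at depth 20
  add 149.199.176.0/24 -> H0 at depth 24

== LOOKUPS ==
["H4","H4","H4","H5","H4","H0","H0","H0","H4","H4","H4","H4","H4"]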